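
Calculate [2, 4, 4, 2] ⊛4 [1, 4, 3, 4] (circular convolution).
Use y[k] = Σ_j s[j]·t[(k-j) mod 4]. y[0] = 2×1 + 4×4 + 4×3 + 2×4 = 38; y[1] = 2×4 + 4×1 + 4×4 + 2×3 = 34; y[2] = 2×3 + 4×4 + 4×1 + 2×4 = 34; y[3] = 2×4 + 4×3 + 4×4 + 2×1 = 38. Result: [38, 34, 34, 38]

[38, 34, 34, 38]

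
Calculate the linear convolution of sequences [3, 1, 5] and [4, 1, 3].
y[0] = 3×4 = 12; y[1] = 3×1 + 1×4 = 7; y[2] = 3×3 + 1×1 + 5×4 = 30; y[3] = 1×3 + 5×1 = 8; y[4] = 5×3 = 15

[12, 7, 30, 8, 15]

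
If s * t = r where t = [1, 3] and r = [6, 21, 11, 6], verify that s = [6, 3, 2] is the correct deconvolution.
Forward-compute [6, 3, 2] * [1, 3]: r[0] = 6×1 = 6; r[1] = 6×3 + 3×1 = 21; r[2] = 3×3 + 2×1 = 11; r[3] = 2×3 = 6 → [6, 21, 11, 6]. Matches given r = [6, 21, 11, 6], so verified.

Verified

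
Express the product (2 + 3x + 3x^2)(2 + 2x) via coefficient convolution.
Ascending coefficients: a = [2, 3, 3], b = [2, 2]. c[0] = 2×2 = 4; c[1] = 2×2 + 3×2 = 10; c[2] = 3×2 + 3×2 = 12; c[3] = 3×2 = 6. Result coefficients: [4, 10, 12, 6] → 4 + 10x + 12x^2 + 6x^3

4 + 10x + 12x^2 + 6x^3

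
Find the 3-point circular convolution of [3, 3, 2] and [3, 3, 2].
Use y[k] = Σ_j x[j]·h[(k-j) mod 3]. y[0] = 3×3 + 3×2 + 2×3 = 21; y[1] = 3×3 + 3×3 + 2×2 = 22; y[2] = 3×2 + 3×3 + 2×3 = 21. Result: [21, 22, 21]

[21, 22, 21]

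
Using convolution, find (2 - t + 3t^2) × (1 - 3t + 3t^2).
Ascending coefficients: a = [2, -1, 3], b = [1, -3, 3]. c[0] = 2×1 = 2; c[1] = 2×-3 + -1×1 = -7; c[2] = 2×3 + -1×-3 + 3×1 = 12; c[3] = -1×3 + 3×-3 = -12; c[4] = 3×3 = 9. Result coefficients: [2, -7, 12, -12, 9] → 2 - 7t + 12t^2 - 12t^3 + 9t^4

2 - 7t + 12t^2 - 12t^3 + 9t^4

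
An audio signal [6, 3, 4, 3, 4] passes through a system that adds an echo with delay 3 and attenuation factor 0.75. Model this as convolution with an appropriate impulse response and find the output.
Direct-path + delayed-attenuated-path model → impulse response h = [1, 0, 0, 0.75] (1 at lag 0, 0.75 at lag 3). Output y[n] = x[n] + 0.75·x[n - 3] (with x[n] = 0 outside 0..4): y[0] = 6 + 0.75×0 = 6; y[1] = 3 + 0.75×0 = 3; y[2] = 4 + 0.75×0 = 4; y[3] = 3 + 0.75×6 = 7.5; y[4] = 4 + 0.75×3 = 6.25; y[5] = 0 + 0.75×4 = 3.0; y[6] = 0 + 0.75×3 = 2.25; y[7] = 0 + 0.75×4 = 3.0. So y = [6, 3, 4, 7.5, 6.25, 3.0, 2.25, 3.0]

[6, 3, 4, 7.5, 6.25, 3.0, 2.25, 3.0]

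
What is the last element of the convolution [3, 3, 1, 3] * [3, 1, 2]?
Use y[k] = Σ_i a[i]·b[k-i] at k=5. y[5] = 3×2 = 6

6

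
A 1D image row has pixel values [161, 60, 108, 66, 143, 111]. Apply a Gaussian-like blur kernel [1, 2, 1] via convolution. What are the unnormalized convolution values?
Convolve image row [161, 60, 108, 66, 143, 111] with kernel [1, 2, 1]: y[0] = 161×1 = 161; y[1] = 161×2 + 60×1 = 382; y[2] = 161×1 + 60×2 + 108×1 = 389; y[3] = 60×1 + 108×2 + 66×1 = 342; y[4] = 108×1 + 66×2 + 143×1 = 383; y[5] = 66×1 + 143×2 + 111×1 = 463; y[6] = 143×1 + 111×2 = 365; y[7] = 111×1 = 111 → [161, 382, 389, 342, 383, 463, 365, 111]. Normalization factor = sum(kernel) = 4.

[161, 382, 389, 342, 383, 463, 365, 111]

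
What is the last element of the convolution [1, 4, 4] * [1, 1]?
Use y[k] = Σ_i a[i]·b[k-i] at k=3. y[3] = 4×1 = 4

4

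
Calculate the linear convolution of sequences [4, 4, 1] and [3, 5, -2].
y[0] = 4×3 = 12; y[1] = 4×5 + 4×3 = 32; y[2] = 4×-2 + 4×5 + 1×3 = 15; y[3] = 4×-2 + 1×5 = -3; y[4] = 1×-2 = -2

[12, 32, 15, -3, -2]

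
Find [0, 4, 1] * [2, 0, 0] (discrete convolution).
y[0] = 0×2 = 0; y[1] = 0×0 + 4×2 = 8; y[2] = 0×0 + 4×0 + 1×2 = 2; y[3] = 4×0 + 1×0 = 0; y[4] = 1×0 = 0

[0, 8, 2, 0, 0]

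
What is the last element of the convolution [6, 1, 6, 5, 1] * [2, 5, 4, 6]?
Use y[k] = Σ_i a[i]·b[k-i] at k=7. y[7] = 1×6 = 6

6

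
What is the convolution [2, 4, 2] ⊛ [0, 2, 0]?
y[0] = 2×0 = 0; y[1] = 2×2 + 4×0 = 4; y[2] = 2×0 + 4×2 + 2×0 = 8; y[3] = 4×0 + 2×2 = 4; y[4] = 2×0 = 0

[0, 4, 8, 4, 0]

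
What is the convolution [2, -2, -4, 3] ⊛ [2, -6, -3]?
y[0] = 2×2 = 4; y[1] = 2×-6 + -2×2 = -16; y[2] = 2×-3 + -2×-6 + -4×2 = -2; y[3] = -2×-3 + -4×-6 + 3×2 = 36; y[4] = -4×-3 + 3×-6 = -6; y[5] = 3×-3 = -9

[4, -16, -2, 36, -6, -9]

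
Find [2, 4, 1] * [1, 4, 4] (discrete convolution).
y[0] = 2×1 = 2; y[1] = 2×4 + 4×1 = 12; y[2] = 2×4 + 4×4 + 1×1 = 25; y[3] = 4×4 + 1×4 = 20; y[4] = 1×4 = 4

[2, 12, 25, 20, 4]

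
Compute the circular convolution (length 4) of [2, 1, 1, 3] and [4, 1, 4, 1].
Use y[k] = Σ_j s[j]·t[(k-j) mod 4]. y[0] = 2×4 + 1×1 + 1×4 + 3×1 = 16; y[1] = 2×1 + 1×4 + 1×1 + 3×4 = 19; y[2] = 2×4 + 1×1 + 1×4 + 3×1 = 16; y[3] = 2×1 + 1×4 + 1×1 + 3×4 = 19. Result: [16, 19, 16, 19]

[16, 19, 16, 19]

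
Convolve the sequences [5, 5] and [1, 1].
y[0] = 5×1 = 5; y[1] = 5×1 + 5×1 = 10; y[2] = 5×1 = 5

[5, 10, 5]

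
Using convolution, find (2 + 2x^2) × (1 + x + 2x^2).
Ascending coefficients: a = [2, 0, 2], b = [1, 1, 2]. c[0] = 2×1 = 2; c[1] = 2×1 + 0×1 = 2; c[2] = 2×2 + 0×1 + 2×1 = 6; c[3] = 0×2 + 2×1 = 2; c[4] = 2×2 = 4. Result coefficients: [2, 2, 6, 2, 4] → 2 + 2x + 6x^2 + 2x^3 + 4x^4

2 + 2x + 6x^2 + 2x^3 + 4x^4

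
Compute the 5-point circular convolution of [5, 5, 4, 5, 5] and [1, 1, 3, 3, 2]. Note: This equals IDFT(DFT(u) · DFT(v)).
Either evaluate y[k] = Σ_j u[j]·v[(k-j) mod 5] directly, or use IDFT(DFT(u) · DFT(v)). y[0] = 5×1 + 5×2 + 4×3 + 5×3 + 5×1 = 47; y[1] = 5×1 + 5×1 + 4×2 + 5×3 + 5×3 = 48; y[2] = 5×3 + 5×1 + 4×1 + 5×2 + 5×3 = 49; y[3] = 5×3 + 5×3 + 4×1 + 5×1 + 5×2 = 49; y[4] = 5×2 + 5×3 + 4×3 + 5×1 + 5×1 = 47. Result: [47, 48, 49, 49, 47]

[47, 48, 49, 49, 47]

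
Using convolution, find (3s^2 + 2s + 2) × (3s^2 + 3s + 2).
Ascending coefficients: a = [2, 2, 3], b = [2, 3, 3]. c[0] = 2×2 = 4; c[1] = 2×3 + 2×2 = 10; c[2] = 2×3 + 2×3 + 3×2 = 18; c[3] = 2×3 + 3×3 = 15; c[4] = 3×3 = 9. Result coefficients: [4, 10, 18, 15, 9] → 9s^4 + 15s^3 + 18s^2 + 10s + 4

9s^4 + 15s^3 + 18s^2 + 10s + 4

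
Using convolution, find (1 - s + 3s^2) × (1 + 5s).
Ascending coefficients: a = [1, -1, 3], b = [1, 5]. c[0] = 1×1 = 1; c[1] = 1×5 + -1×1 = 4; c[2] = -1×5 + 3×1 = -2; c[3] = 3×5 = 15. Result coefficients: [1, 4, -2, 15] → 1 + 4s - 2s^2 + 15s^3

1 + 4s - 2s^2 + 15s^3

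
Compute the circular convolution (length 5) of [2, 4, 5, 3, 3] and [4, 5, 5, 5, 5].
Use y[k] = Σ_j f[j]·g[(k-j) mod 5]. y[0] = 2×4 + 4×5 + 5×5 + 3×5 + 3×5 = 83; y[1] = 2×5 + 4×4 + 5×5 + 3×5 + 3×5 = 81; y[2] = 2×5 + 4×5 + 5×4 + 3×5 + 3×5 = 80; y[3] = 2×5 + 4×5 + 5×5 + 3×4 + 3×5 = 82; y[4] = 2×5 + 4×5 + 5×5 + 3×5 + 3×4 = 82. Result: [83, 81, 80, 82, 82]

[83, 81, 80, 82, 82]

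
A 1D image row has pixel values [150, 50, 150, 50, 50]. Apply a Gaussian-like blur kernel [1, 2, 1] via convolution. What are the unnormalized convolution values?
Convolve image row [150, 50, 150, 50, 50] with kernel [1, 2, 1]: y[0] = 150×1 = 150; y[1] = 150×2 + 50×1 = 350; y[2] = 150×1 + 50×2 + 150×1 = 400; y[3] = 50×1 + 150×2 + 50×1 = 400; y[4] = 150×1 + 50×2 + 50×1 = 300; y[5] = 50×1 + 50×2 = 150; y[6] = 50×1 = 50 → [150, 350, 400, 400, 300, 150, 50]. Normalization factor = sum(kernel) = 4.

[150, 350, 400, 400, 300, 150, 50]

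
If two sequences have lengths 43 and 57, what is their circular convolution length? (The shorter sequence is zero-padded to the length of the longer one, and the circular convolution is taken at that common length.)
Circular convolution (zero-padding the shorter input) has length max(m, n) = max(43, 57) = 57

57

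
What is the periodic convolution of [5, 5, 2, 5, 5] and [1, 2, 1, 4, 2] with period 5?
Use y[k] = Σ_j u[j]·v[(k-j) mod 5]. y[0] = 5×1 + 5×2 + 2×4 + 5×1 + 5×2 = 38; y[1] = 5×2 + 5×1 + 2×2 + 5×4 + 5×1 = 44; y[2] = 5×1 + 5×2 + 2×1 + 5×2 + 5×4 = 47; y[3] = 5×4 + 5×1 + 2×2 + 5×1 + 5×2 = 44; y[4] = 5×2 + 5×4 + 2×1 + 5×2 + 5×1 = 47. Result: [38, 44, 47, 44, 47]

[38, 44, 47, 44, 47]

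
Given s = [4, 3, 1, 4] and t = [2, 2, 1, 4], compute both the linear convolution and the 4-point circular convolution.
Linear: y_lin[0] = 4×2 = 8; y_lin[1] = 4×2 + 3×2 = 14; y_lin[2] = 4×1 + 3×2 + 1×2 = 12; y_lin[3] = 4×4 + 3×1 + 1×2 + 4×2 = 29; y_lin[4] = 3×4 + 1×1 + 4×2 = 21; y_lin[5] = 1×4 + 4×1 = 8; y_lin[6] = 4×4 = 16 → [8, 14, 12, 29, 21, 8, 16]. Circular (length 4): y[0] = 4×2 + 3×4 + 1×1 + 4×2 = 29; y[1] = 4×2 + 3×2 + 1×4 + 4×1 = 22; y[2] = 4×1 + 3×2 + 1×2 + 4×4 = 28; y[3] = 4×4 + 3×1 + 1×2 + 4×2 = 29 → [29, 22, 28, 29]

Linear: [8, 14, 12, 29, 21, 8, 16], Circular: [29, 22, 28, 29]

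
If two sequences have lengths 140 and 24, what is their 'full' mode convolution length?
Linear/full convolution length: m + n - 1 = 140 + 24 - 1 = 163

163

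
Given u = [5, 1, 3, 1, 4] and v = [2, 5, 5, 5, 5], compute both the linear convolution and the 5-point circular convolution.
Linear: y_lin[0] = 5×2 = 10; y_lin[1] = 5×5 + 1×2 = 27; y_lin[2] = 5×5 + 1×5 + 3×2 = 36; y_lin[3] = 5×5 + 1×5 + 3×5 + 1×2 = 47; y_lin[4] = 5×5 + 1×5 + 3×5 + 1×5 + 4×2 = 58; y_lin[5] = 1×5 + 3×5 + 1×5 + 4×5 = 45; y_lin[6] = 3×5 + 1×5 + 4×5 = 40; y_lin[7] = 1×5 + 4×5 = 25; y_lin[8] = 4×5 = 20 → [10, 27, 36, 47, 58, 45, 40, 25, 20]. Circular (length 5): y[0] = 5×2 + 1×5 + 3×5 + 1×5 + 4×5 = 55; y[1] = 5×5 + 1×2 + 3×5 + 1×5 + 4×5 = 67; y[2] = 5×5 + 1×5 + 3×2 + 1×5 + 4×5 = 61; y[3] = 5×5 + 1×5 + 3×5 + 1×2 + 4×5 = 67; y[4] = 5×5 + 1×5 + 3×5 + 1×5 + 4×2 = 58 → [55, 67, 61, 67, 58]

Linear: [10, 27, 36, 47, 58, 45, 40, 25, 20], Circular: [55, 67, 61, 67, 58]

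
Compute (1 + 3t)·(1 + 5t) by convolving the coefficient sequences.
Ascending coefficients: a = [1, 3], b = [1, 5]. c[0] = 1×1 = 1; c[1] = 1×5 + 3×1 = 8; c[2] = 3×5 = 15. Result coefficients: [1, 8, 15] → 1 + 8t + 15t^2

1 + 8t + 15t^2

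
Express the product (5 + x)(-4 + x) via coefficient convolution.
Ascending coefficients: a = [5, 1], b = [-4, 1]. c[0] = 5×-4 = -20; c[1] = 5×1 + 1×-4 = 1; c[2] = 1×1 = 1. Result coefficients: [-20, 1, 1] → -20 + x + x^2

-20 + x + x^2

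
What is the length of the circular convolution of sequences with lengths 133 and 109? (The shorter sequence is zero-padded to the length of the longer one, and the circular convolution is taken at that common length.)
Circular convolution (zero-padding the shorter input) has length max(m, n) = max(133, 109) = 133

133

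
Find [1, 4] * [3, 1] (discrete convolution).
y[0] = 1×3 = 3; y[1] = 1×1 + 4×3 = 13; y[2] = 4×1 = 4

[3, 13, 4]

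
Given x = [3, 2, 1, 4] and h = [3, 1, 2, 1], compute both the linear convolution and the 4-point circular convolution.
Linear: y_lin[0] = 3×3 = 9; y_lin[1] = 3×1 + 2×3 = 9; y_lin[2] = 3×2 + 2×1 + 1×3 = 11; y_lin[3] = 3×1 + 2×2 + 1×1 + 4×3 = 20; y_lin[4] = 2×1 + 1×2 + 4×1 = 8; y_lin[5] = 1×1 + 4×2 = 9; y_lin[6] = 4×1 = 4 → [9, 9, 11, 20, 8, 9, 4]. Circular (length 4): y[0] = 3×3 + 2×1 + 1×2 + 4×1 = 17; y[1] = 3×1 + 2×3 + 1×1 + 4×2 = 18; y[2] = 3×2 + 2×1 + 1×3 + 4×1 = 15; y[3] = 3×1 + 2×2 + 1×1 + 4×3 = 20 → [17, 18, 15, 20]

Linear: [9, 9, 11, 20, 8, 9, 4], Circular: [17, 18, 15, 20]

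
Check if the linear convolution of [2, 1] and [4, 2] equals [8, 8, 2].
Recompute linear convolution of [2, 1] and [4, 2]: y[0] = 2×4 = 8; y[1] = 2×2 + 1×4 = 8; y[2] = 1×2 = 2 → [8, 8, 2]. Given [8, 8, 2] matches, so answer: Yes

Yes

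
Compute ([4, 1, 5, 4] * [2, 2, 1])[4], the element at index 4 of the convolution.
Use y[k] = Σ_i a[i]·b[k-i] at k=4. y[4] = 5×1 + 4×2 = 13

13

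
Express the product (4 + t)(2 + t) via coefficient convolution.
Ascending coefficients: a = [4, 1], b = [2, 1]. c[0] = 4×2 = 8; c[1] = 4×1 + 1×2 = 6; c[2] = 1×1 = 1. Result coefficients: [8, 6, 1] → 8 + 6t + t^2

8 + 6t + t^2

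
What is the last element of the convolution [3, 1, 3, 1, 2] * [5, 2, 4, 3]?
Use y[k] = Σ_i a[i]·b[k-i] at k=7. y[7] = 2×3 = 6

6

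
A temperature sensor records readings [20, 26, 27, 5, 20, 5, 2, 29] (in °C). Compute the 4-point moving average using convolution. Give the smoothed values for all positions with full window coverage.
4-point moving average kernel = [1, 1, 1, 1]. Apply in 'valid' mode (full window coverage): avg[0] = (20 + 26 + 27 + 5) / 4 = 19.5; avg[1] = (26 + 27 + 5 + 20) / 4 = 19.5; avg[2] = (27 + 5 + 20 + 5) / 4 = 14.25; avg[3] = (5 + 20 + 5 + 2) / 4 = 8.0; avg[4] = (20 + 5 + 2 + 29) / 4 = 14.0. Smoothed values: [19.5, 19.5, 14.25, 8.0, 14.0]

[19.5, 19.5, 14.25, 8.0, 14.0]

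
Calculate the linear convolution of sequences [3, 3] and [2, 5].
y[0] = 3×2 = 6; y[1] = 3×5 + 3×2 = 21; y[2] = 3×5 = 15

[6, 21, 15]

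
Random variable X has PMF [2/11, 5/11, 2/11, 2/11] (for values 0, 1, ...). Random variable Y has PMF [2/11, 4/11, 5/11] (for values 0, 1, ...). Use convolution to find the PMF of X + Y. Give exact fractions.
P(X+Y=k) = Σ_i P(X=i)·P(Y=k-i) — a convolution of [2/11, 5/11, 2/11, 2/11] and [2/11, 4/11, 5/11]. P(X+Y=0) = (2/11)×(2/11) = 4/121; P(X+Y=1) = (2/11)×(4/11) + (5/11)×(2/11) = 8/121 + 10/121 = 18/121; P(X+Y=2) = (2/11)×(5/11) + (5/11)×(4/11) + (2/11)×(2/11) = 10/121 + 20/121 + 4/121 = 34/121; P(X+Y=3) = (5/11)×(5/11) + (2/11)×(4/11) + (2/11)×(2/11) = 25/121 + 8/121 + 4/121 = 37/121; P(X+Y=4) = (2/11)×(5/11) + (2/11)×(4/11) = 10/121 + 8/121 = 18/121; P(X+Y=5) = (2/11)×(5/11) = 10/121. PMF: [4/121, 18/121, 34/121, 37/121, 18/121, 10/121] (sums to 1 ✓)

[4/121, 18/121, 34/121, 37/121, 18/121, 10/121]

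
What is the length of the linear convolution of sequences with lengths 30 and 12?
Linear/full convolution length: m + n - 1 = 30 + 12 - 1 = 41

41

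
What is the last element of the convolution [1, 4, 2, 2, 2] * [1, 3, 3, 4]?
Use y[k] = Σ_i a[i]·b[k-i] at k=7. y[7] = 2×4 = 8

8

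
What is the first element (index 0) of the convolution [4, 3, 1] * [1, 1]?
Use y[k] = Σ_i a[i]·b[k-i] at k=0. y[0] = 4×1 = 4

4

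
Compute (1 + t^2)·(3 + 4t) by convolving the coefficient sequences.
Ascending coefficients: a = [1, 0, 1], b = [3, 4]. c[0] = 1×3 = 3; c[1] = 1×4 + 0×3 = 4; c[2] = 0×4 + 1×3 = 3; c[3] = 1×4 = 4. Result coefficients: [3, 4, 3, 4] → 3 + 4t + 3t^2 + 4t^3

3 + 4t + 3t^2 + 4t^3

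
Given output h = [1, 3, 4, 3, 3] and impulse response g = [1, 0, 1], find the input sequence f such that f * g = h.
Deconvolve h=[1, 3, 4, 3, 3] by g=[1, 0, 1]. Since g[0]=1, solve forward: f[0] = h[0] / 1 = 1; f[1] = (h[1] - 1×0) / 1 = 3; f[2] = (h[2] - 3×0 - 1×1) / 1 = 3. So f = [1, 3, 3]. Check by forward convolution: h[0] = 1×1 = 1; h[1] = 1×0 + 3×1 = 3; h[2] = 1×1 + 3×0 + 3×1 = 4; h[3] = 3×1 + 3×0 = 3; h[4] = 3×1 = 3

[1, 3, 3]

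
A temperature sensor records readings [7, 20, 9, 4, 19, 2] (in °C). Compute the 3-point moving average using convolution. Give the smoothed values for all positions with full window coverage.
3-point moving average kernel = [1, 1, 1]. Apply in 'valid' mode (full window coverage): avg[0] = (7 + 20 + 9) / 3 = 12.0; avg[1] = (20 + 9 + 4) / 3 = 11.0; avg[2] = (9 + 4 + 19) / 3 = 10.67; avg[3] = (4 + 19 + 2) / 3 = 8.33. Smoothed values: [12.0, 11.0, 10.67, 8.33]

[12.0, 11.0, 10.67, 8.33]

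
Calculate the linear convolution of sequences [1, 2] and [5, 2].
y[0] = 1×5 = 5; y[1] = 1×2 + 2×5 = 12; y[2] = 2×2 = 4

[5, 12, 4]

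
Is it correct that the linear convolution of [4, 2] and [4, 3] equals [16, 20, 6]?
Recompute linear convolution of [4, 2] and [4, 3]: y[0] = 4×4 = 16; y[1] = 4×3 + 2×4 = 20; y[2] = 2×3 = 6 → [16, 20, 6]. Given [16, 20, 6] matches, so answer: Yes

Yes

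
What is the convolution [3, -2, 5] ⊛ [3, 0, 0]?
y[0] = 3×3 = 9; y[1] = 3×0 + -2×3 = -6; y[2] = 3×0 + -2×0 + 5×3 = 15; y[3] = -2×0 + 5×0 = 0; y[4] = 5×0 = 0

[9, -6, 15, 0, 0]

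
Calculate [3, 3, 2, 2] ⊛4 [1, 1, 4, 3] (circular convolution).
Use y[k] = Σ_j u[j]·v[(k-j) mod 4]. y[0] = 3×1 + 3×3 + 2×4 + 2×1 = 22; y[1] = 3×1 + 3×1 + 2×3 + 2×4 = 20; y[2] = 3×4 + 3×1 + 2×1 + 2×3 = 23; y[3] = 3×3 + 3×4 + 2×1 + 2×1 = 25. Result: [22, 20, 23, 25]

[22, 20, 23, 25]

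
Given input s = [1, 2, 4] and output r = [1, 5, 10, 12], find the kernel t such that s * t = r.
Output length 4 = len(s) + len(t) - 1 ⇒ len(t) = 2. Solve t forward using t[k] = (r[k] - Σ_{i≥1} s[i]·t[k-i]) / s[0]: t[0] = r[0] / s[0] = 1 / 1 = 1; t[1] = (r[1] - 2×1) / s[0] = (5 - 2×1) / 1 = 3. So t = [1, 3]. Forward-check [1, 2, 4] * [1, 3]: r[0] = 1×1 = 1; r[1] = 1×3 + 2×1 = 5; r[2] = 2×3 + 4×1 = 10; r[3] = 4×3 = 12 → [1, 5, 10, 12] ✓

[1, 3]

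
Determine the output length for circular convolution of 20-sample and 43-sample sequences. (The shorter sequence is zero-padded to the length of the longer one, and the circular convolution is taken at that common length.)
Circular convolution (zero-padding the shorter input) has length max(m, n) = max(20, 43) = 43

43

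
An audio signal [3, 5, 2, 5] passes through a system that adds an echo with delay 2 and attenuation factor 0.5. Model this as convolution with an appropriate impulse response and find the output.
Direct-path + delayed-attenuated-path model → impulse response h = [1, 0, 0.5] (1 at lag 0, 0.5 at lag 2). Output y[n] = x[n] + 0.5·x[n - 2] (with x[n] = 0 outside 0..3): y[0] = 3 + 0.5×0 = 3; y[1] = 5 + 0.5×0 = 5; y[2] = 2 + 0.5×3 = 3.5; y[3] = 5 + 0.5×5 = 7.5; y[4] = 0 + 0.5×2 = 1.0; y[5] = 0 + 0.5×5 = 2.5. So y = [3, 5, 3.5, 7.5, 1.0, 2.5]

[3, 5, 3.5, 7.5, 1.0, 2.5]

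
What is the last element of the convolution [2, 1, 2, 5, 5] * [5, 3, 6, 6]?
Use y[k] = Σ_i a[i]·b[k-i] at k=7. y[7] = 5×6 = 30

30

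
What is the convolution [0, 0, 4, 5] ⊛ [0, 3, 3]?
y[0] = 0×0 = 0; y[1] = 0×3 + 0×0 = 0; y[2] = 0×3 + 0×3 + 4×0 = 0; y[3] = 0×3 + 4×3 + 5×0 = 12; y[4] = 4×3 + 5×3 = 27; y[5] = 5×3 = 15

[0, 0, 0, 12, 27, 15]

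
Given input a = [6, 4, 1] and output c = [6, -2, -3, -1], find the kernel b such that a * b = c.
Output length 4 = len(a) + len(b) - 1 ⇒ len(b) = 2. Solve b forward using b[k] = (c[k] - Σ_{i≥1} a[i]·b[k-i]) / a[0]: b[0] = c[0] / a[0] = 6 / 6 = 1; b[1] = (c[1] - 4×1) / a[0] = (-2 - 4×1) / 6 = -1. So b = [1, -1]. Forward-check [6, 4, 1] * [1, -1]: c[0] = 6×1 = 6; c[1] = 6×-1 + 4×1 = -2; c[2] = 4×-1 + 1×1 = -3; c[3] = 1×-1 = -1 → [6, -2, -3, -1] ✓

[1, -1]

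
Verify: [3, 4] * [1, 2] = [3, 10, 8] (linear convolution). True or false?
Recompute linear convolution of [3, 4] and [1, 2]: y[0] = 3×1 = 3; y[1] = 3×2 + 4×1 = 10; y[2] = 4×2 = 8 → [3, 10, 8]. Given [3, 10, 8] matches, so answer: Yes

Yes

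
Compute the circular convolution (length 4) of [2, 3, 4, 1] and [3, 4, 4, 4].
Use y[k] = Σ_j s[j]·t[(k-j) mod 4]. y[0] = 2×3 + 3×4 + 4×4 + 1×4 = 38; y[1] = 2×4 + 3×3 + 4×4 + 1×4 = 37; y[2] = 2×4 + 3×4 + 4×3 + 1×4 = 36; y[3] = 2×4 + 3×4 + 4×4 + 1×3 = 39. Result: [38, 37, 36, 39]

[38, 37, 36, 39]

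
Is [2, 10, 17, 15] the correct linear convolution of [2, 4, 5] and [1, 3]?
Recompute linear convolution of [2, 4, 5] and [1, 3]: y[0] = 2×1 = 2; y[1] = 2×3 + 4×1 = 10; y[2] = 4×3 + 5×1 = 17; y[3] = 5×3 = 15 → [2, 10, 17, 15]. Given [2, 10, 17, 15] matches, so answer: Yes

Yes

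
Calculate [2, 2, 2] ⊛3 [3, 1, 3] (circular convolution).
Use y[k] = Σ_j f[j]·g[(k-j) mod 3]. y[0] = 2×3 + 2×3 + 2×1 = 14; y[1] = 2×1 + 2×3 + 2×3 = 14; y[2] = 2×3 + 2×1 + 2×3 = 14. Result: [14, 14, 14]

[14, 14, 14]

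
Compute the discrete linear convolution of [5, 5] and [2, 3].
y[0] = 5×2 = 10; y[1] = 5×3 + 5×2 = 25; y[2] = 5×3 = 15

[10, 25, 15]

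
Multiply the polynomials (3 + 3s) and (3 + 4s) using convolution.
Ascending coefficients: a = [3, 3], b = [3, 4]. c[0] = 3×3 = 9; c[1] = 3×4 + 3×3 = 21; c[2] = 3×4 = 12. Result coefficients: [9, 21, 12] → 9 + 21s + 12s^2

9 + 21s + 12s^2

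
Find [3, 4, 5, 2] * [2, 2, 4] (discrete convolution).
y[0] = 3×2 = 6; y[1] = 3×2 + 4×2 = 14; y[2] = 3×4 + 4×2 + 5×2 = 30; y[3] = 4×4 + 5×2 + 2×2 = 30; y[4] = 5×4 + 2×2 = 24; y[5] = 2×4 = 8

[6, 14, 30, 30, 24, 8]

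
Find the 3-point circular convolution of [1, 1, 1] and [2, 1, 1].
Use y[k] = Σ_j a[j]·b[(k-j) mod 3]. y[0] = 1×2 + 1×1 + 1×1 = 4; y[1] = 1×1 + 1×2 + 1×1 = 4; y[2] = 1×1 + 1×1 + 1×2 = 4. Result: [4, 4, 4]

[4, 4, 4]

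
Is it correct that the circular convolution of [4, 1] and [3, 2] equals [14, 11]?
Recompute circular convolution of [4, 1] and [3, 2]: y[0] = 4×3 + 1×2 = 14; y[1] = 4×2 + 1×3 = 11 → [14, 11]. Given [14, 11] matches, so answer: Yes

Yes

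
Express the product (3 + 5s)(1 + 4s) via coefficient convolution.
Ascending coefficients: a = [3, 5], b = [1, 4]. c[0] = 3×1 = 3; c[1] = 3×4 + 5×1 = 17; c[2] = 5×4 = 20. Result coefficients: [3, 17, 20] → 3 + 17s + 20s^2

3 + 17s + 20s^2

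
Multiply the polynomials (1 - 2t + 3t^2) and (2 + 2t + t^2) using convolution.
Ascending coefficients: a = [1, -2, 3], b = [2, 2, 1]. c[0] = 1×2 = 2; c[1] = 1×2 + -2×2 = -2; c[2] = 1×1 + -2×2 + 3×2 = 3; c[3] = -2×1 + 3×2 = 4; c[4] = 3×1 = 3. Result coefficients: [2, -2, 3, 4, 3] → 2 - 2t + 3t^2 + 4t^3 + 3t^4

2 - 2t + 3t^2 + 4t^3 + 3t^4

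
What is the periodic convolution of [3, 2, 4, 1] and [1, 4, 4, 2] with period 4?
Use y[k] = Σ_j u[j]·v[(k-j) mod 4]. y[0] = 3×1 + 2×2 + 4×4 + 1×4 = 27; y[1] = 3×4 + 2×1 + 4×2 + 1×4 = 26; y[2] = 3×4 + 2×4 + 4×1 + 1×2 = 26; y[3] = 3×2 + 2×4 + 4×4 + 1×1 = 31. Result: [27, 26, 26, 31]

[27, 26, 26, 31]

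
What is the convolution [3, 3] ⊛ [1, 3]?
y[0] = 3×1 = 3; y[1] = 3×3 + 3×1 = 12; y[2] = 3×3 = 9

[3, 12, 9]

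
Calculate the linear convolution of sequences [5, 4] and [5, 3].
y[0] = 5×5 = 25; y[1] = 5×3 + 4×5 = 35; y[2] = 4×3 = 12

[25, 35, 12]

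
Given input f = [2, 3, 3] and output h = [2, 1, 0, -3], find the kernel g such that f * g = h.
Output length 4 = len(f) + len(g) - 1 ⇒ len(g) = 2. Solve g forward using g[k] = (h[k] - Σ_{i≥1} f[i]·g[k-i]) / f[0]: g[0] = h[0] / f[0] = 2 / 2 = 1; g[1] = (h[1] - 3×1) / f[0] = (1 - 3×1) / 2 = -1. So g = [1, -1]. Forward-check [2, 3, 3] * [1, -1]: h[0] = 2×1 = 2; h[1] = 2×-1 + 3×1 = 1; h[2] = 3×-1 + 3×1 = 0; h[3] = 3×-1 = -3 → [2, 1, 0, -3] ✓

[1, -1]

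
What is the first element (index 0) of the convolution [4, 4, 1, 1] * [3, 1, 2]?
Use y[k] = Σ_i a[i]·b[k-i] at k=0. y[0] = 4×3 = 12

12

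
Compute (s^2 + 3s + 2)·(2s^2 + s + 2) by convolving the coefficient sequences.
Ascending coefficients: a = [2, 3, 1], b = [2, 1, 2]. c[0] = 2×2 = 4; c[1] = 2×1 + 3×2 = 8; c[2] = 2×2 + 3×1 + 1×2 = 9; c[3] = 3×2 + 1×1 = 7; c[4] = 1×2 = 2. Result coefficients: [4, 8, 9, 7, 2] → 2s^4 + 7s^3 + 9s^2 + 8s + 4

2s^4 + 7s^3 + 9s^2 + 8s + 4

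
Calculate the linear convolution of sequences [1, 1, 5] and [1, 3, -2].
y[0] = 1×1 = 1; y[1] = 1×3 + 1×1 = 4; y[2] = 1×-2 + 1×3 + 5×1 = 6; y[3] = 1×-2 + 5×3 = 13; y[4] = 5×-2 = -10

[1, 4, 6, 13, -10]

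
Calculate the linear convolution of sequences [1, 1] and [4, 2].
y[0] = 1×4 = 4; y[1] = 1×2 + 1×4 = 6; y[2] = 1×2 = 2

[4, 6, 2]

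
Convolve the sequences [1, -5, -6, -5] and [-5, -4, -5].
y[0] = 1×-5 = -5; y[1] = 1×-4 + -5×-5 = 21; y[2] = 1×-5 + -5×-4 + -6×-5 = 45; y[3] = -5×-5 + -6×-4 + -5×-5 = 74; y[4] = -6×-5 + -5×-4 = 50; y[5] = -5×-5 = 25

[-5, 21, 45, 74, 50, 25]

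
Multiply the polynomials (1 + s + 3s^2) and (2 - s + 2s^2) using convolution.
Ascending coefficients: a = [1, 1, 3], b = [2, -1, 2]. c[0] = 1×2 = 2; c[1] = 1×-1 + 1×2 = 1; c[2] = 1×2 + 1×-1 + 3×2 = 7; c[3] = 1×2 + 3×-1 = -1; c[4] = 3×2 = 6. Result coefficients: [2, 1, 7, -1, 6] → 2 + s + 7s^2 - s^3 + 6s^4

2 + s + 7s^2 - s^3 + 6s^4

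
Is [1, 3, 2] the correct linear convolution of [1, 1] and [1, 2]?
Recompute linear convolution of [1, 1] and [1, 2]: y[0] = 1×1 = 1; y[1] = 1×2 + 1×1 = 3; y[2] = 1×2 = 2 → [1, 3, 2]. Given [1, 3, 2] matches, so answer: Yes

Yes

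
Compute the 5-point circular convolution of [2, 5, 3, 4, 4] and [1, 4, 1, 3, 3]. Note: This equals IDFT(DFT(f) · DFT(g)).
Either evaluate y[k] = Σ_j f[j]·g[(k-j) mod 5] directly, or use IDFT(DFT(f) · DFT(g)). y[0] = 2×1 + 5×3 + 3×3 + 4×1 + 4×4 = 46; y[1] = 2×4 + 5×1 + 3×3 + 4×3 + 4×1 = 38; y[2] = 2×1 + 5×4 + 3×1 + 4×3 + 4×3 = 49; y[3] = 2×3 + 5×1 + 3×4 + 4×1 + 4×3 = 39; y[4] = 2×3 + 5×3 + 3×1 + 4×4 + 4×1 = 44. Result: [46, 38, 49, 39, 44]

[46, 38, 49, 39, 44]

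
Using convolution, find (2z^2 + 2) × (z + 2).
Ascending coefficients: a = [2, 0, 2], b = [2, 1]. c[0] = 2×2 = 4; c[1] = 2×1 + 0×2 = 2; c[2] = 0×1 + 2×2 = 4; c[3] = 2×1 = 2. Result coefficients: [4, 2, 4, 2] → 2z^3 + 4z^2 + 2z + 4

2z^3 + 4z^2 + 2z + 4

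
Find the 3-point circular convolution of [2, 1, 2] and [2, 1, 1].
Use y[k] = Σ_j f[j]·g[(k-j) mod 3]. y[0] = 2×2 + 1×1 + 2×1 = 7; y[1] = 2×1 + 1×2 + 2×1 = 6; y[2] = 2×1 + 1×1 + 2×2 = 7. Result: [7, 6, 7]

[7, 6, 7]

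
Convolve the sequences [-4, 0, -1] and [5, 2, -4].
y[0] = -4×5 = -20; y[1] = -4×2 + 0×5 = -8; y[2] = -4×-4 + 0×2 + -1×5 = 11; y[3] = 0×-4 + -1×2 = -2; y[4] = -1×-4 = 4

[-20, -8, 11, -2, 4]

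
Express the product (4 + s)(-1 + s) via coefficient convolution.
Ascending coefficients: a = [4, 1], b = [-1, 1]. c[0] = 4×-1 = -4; c[1] = 4×1 + 1×-1 = 3; c[2] = 1×1 = 1. Result coefficients: [-4, 3, 1] → -4 + 3s + s^2

-4 + 3s + s^2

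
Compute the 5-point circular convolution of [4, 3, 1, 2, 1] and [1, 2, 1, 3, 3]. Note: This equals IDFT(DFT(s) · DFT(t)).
Either evaluate y[k] = Σ_j s[j]·t[(k-j) mod 5] directly, or use IDFT(DFT(s) · DFT(t)). y[0] = 4×1 + 3×3 + 1×3 + 2×1 + 1×2 = 20; y[1] = 4×2 + 3×1 + 1×3 + 2×3 + 1×1 = 21; y[2] = 4×1 + 3×2 + 1×1 + 2×3 + 1×3 = 20; y[3] = 4×3 + 3×1 + 1×2 + 2×1 + 1×3 = 22; y[4] = 4×3 + 3×3 + 1×1 + 2×2 + 1×1 = 27. Result: [20, 21, 20, 22, 27]

[20, 21, 20, 22, 27]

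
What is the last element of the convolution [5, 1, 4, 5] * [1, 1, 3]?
Use y[k] = Σ_i a[i]·b[k-i] at k=5. y[5] = 5×3 = 15

15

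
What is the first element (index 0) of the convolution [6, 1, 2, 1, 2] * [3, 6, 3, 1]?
Use y[k] = Σ_i a[i]·b[k-i] at k=0. y[0] = 6×3 = 18

18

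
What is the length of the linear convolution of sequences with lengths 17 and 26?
Linear/full convolution length: m + n - 1 = 17 + 26 - 1 = 42

42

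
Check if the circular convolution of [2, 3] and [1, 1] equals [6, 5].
Recompute circular convolution of [2, 3] and [1, 1]: y[0] = 2×1 + 3×1 = 5; y[1] = 2×1 + 3×1 = 5 → [5, 5]. Compare to given [6, 5]: they differ at index 0: given 6, correct 5, so answer: No

No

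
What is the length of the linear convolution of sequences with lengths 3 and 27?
Linear/full convolution length: m + n - 1 = 3 + 27 - 1 = 29

29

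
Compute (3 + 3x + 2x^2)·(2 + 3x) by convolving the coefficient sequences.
Ascending coefficients: a = [3, 3, 2], b = [2, 3]. c[0] = 3×2 = 6; c[1] = 3×3 + 3×2 = 15; c[2] = 3×3 + 2×2 = 13; c[3] = 2×3 = 6. Result coefficients: [6, 15, 13, 6] → 6 + 15x + 13x^2 + 6x^3

6 + 15x + 13x^2 + 6x^3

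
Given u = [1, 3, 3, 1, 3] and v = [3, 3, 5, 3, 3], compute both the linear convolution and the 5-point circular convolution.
Linear: y_lin[0] = 1×3 = 3; y_lin[1] = 1×3 + 3×3 = 12; y_lin[2] = 1×5 + 3×3 + 3×3 = 23; y_lin[3] = 1×3 + 3×5 + 3×3 + 1×3 = 30; y_lin[4] = 1×3 + 3×3 + 3×5 + 1×3 + 3×3 = 39; y_lin[5] = 3×3 + 3×3 + 1×5 + 3×3 = 32; y_lin[6] = 3×3 + 1×3 + 3×5 = 27; y_lin[7] = 1×3 + 3×3 = 12; y_lin[8] = 3×3 = 9 → [3, 12, 23, 30, 39, 32, 27, 12, 9]. Circular (length 5): y[0] = 1×3 + 3×3 + 3×3 + 1×5 + 3×3 = 35; y[1] = 1×3 + 3×3 + 3×3 + 1×3 + 3×5 = 39; y[2] = 1×5 + 3×3 + 3×3 + 1×3 + 3×3 = 35; y[3] = 1×3 + 3×5 + 3×3 + 1×3 + 3×3 = 39; y[4] = 1×3 + 3×3 + 3×5 + 1×3 + 3×3 = 39 → [35, 39, 35, 39, 39]

Linear: [3, 12, 23, 30, 39, 32, 27, 12, 9], Circular: [35, 39, 35, 39, 39]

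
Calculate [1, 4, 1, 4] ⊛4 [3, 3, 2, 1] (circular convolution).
Use y[k] = Σ_j x[j]·h[(k-j) mod 4]. y[0] = 1×3 + 4×1 + 1×2 + 4×3 = 21; y[1] = 1×3 + 4×3 + 1×1 + 4×2 = 24; y[2] = 1×2 + 4×3 + 1×3 + 4×1 = 21; y[3] = 1×1 + 4×2 + 1×3 + 4×3 = 24. Result: [21, 24, 21, 24]

[21, 24, 21, 24]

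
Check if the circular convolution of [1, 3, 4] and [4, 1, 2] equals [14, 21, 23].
Recompute circular convolution of [1, 3, 4] and [4, 1, 2]: y[0] = 1×4 + 3×2 + 4×1 = 14; y[1] = 1×1 + 3×4 + 4×2 = 21; y[2] = 1×2 + 3×1 + 4×4 = 21 → [14, 21, 21]. Compare to given [14, 21, 23]: they differ at index 2: given 23, correct 21, so answer: No

No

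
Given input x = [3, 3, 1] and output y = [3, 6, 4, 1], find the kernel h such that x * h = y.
Output length 4 = len(x) + len(h) - 1 ⇒ len(h) = 2. Solve h forward using h[k] = (y[k] - Σ_{i≥1} x[i]·h[k-i]) / x[0]: h[0] = y[0] / x[0] = 3 / 3 = 1; h[1] = (y[1] - 3×1) / x[0] = (6 - 3×1) / 3 = 1. So h = [1, 1]. Forward-check [3, 3, 1] * [1, 1]: y[0] = 3×1 = 3; y[1] = 3×1 + 3×1 = 6; y[2] = 3×1 + 1×1 = 4; y[3] = 1×1 = 1 → [3, 6, 4, 1] ✓

[1, 1]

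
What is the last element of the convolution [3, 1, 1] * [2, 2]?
Use y[k] = Σ_i a[i]·b[k-i] at k=3. y[3] = 1×2 = 2

2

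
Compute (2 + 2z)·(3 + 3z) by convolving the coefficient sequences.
Ascending coefficients: a = [2, 2], b = [3, 3]. c[0] = 2×3 = 6; c[1] = 2×3 + 2×3 = 12; c[2] = 2×3 = 6. Result coefficients: [6, 12, 6] → 6 + 12z + 6z^2

6 + 12z + 6z^2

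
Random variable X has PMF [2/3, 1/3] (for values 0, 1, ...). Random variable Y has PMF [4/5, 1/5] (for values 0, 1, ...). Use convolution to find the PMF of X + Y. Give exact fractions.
P(X+Y=k) = Σ_i P(X=i)·P(Y=k-i) — a convolution of [2/3, 1/3] and [4/5, 1/5]. P(X+Y=0) = (2/3)×(4/5) = 8/15; P(X+Y=1) = (2/3)×(1/5) + (1/3)×(4/5) = 2/15 + 4/15 = 2/5; P(X+Y=2) = (1/3)×(1/5) = 1/15. PMF: [8/15, 2/5, 1/15] (sums to 1 ✓)

[8/15, 2/5, 1/15]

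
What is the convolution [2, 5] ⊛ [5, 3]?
y[0] = 2×5 = 10; y[1] = 2×3 + 5×5 = 31; y[2] = 5×3 = 15

[10, 31, 15]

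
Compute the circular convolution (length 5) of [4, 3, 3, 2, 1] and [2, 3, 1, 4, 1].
Use y[k] = Σ_j a[j]·b[(k-j) mod 5]. y[0] = 4×2 + 3×1 + 3×4 + 2×1 + 1×3 = 28; y[1] = 4×3 + 3×2 + 3×1 + 2×4 + 1×1 = 30; y[2] = 4×1 + 3×3 + 3×2 + 2×1 + 1×4 = 25; y[3] = 4×4 + 3×1 + 3×3 + 2×2 + 1×1 = 33; y[4] = 4×1 + 3×4 + 3×1 + 2×3 + 1×2 = 27. Result: [28, 30, 25, 33, 27]

[28, 30, 25, 33, 27]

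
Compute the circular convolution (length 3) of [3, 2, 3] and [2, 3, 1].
Use y[k] = Σ_j s[j]·t[(k-j) mod 3]. y[0] = 3×2 + 2×1 + 3×3 = 17; y[1] = 3×3 + 2×2 + 3×1 = 16; y[2] = 3×1 + 2×3 + 3×2 = 15. Result: [17, 16, 15]

[17, 16, 15]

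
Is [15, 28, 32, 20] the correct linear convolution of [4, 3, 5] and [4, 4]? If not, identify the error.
Recompute linear convolution of [4, 3, 5] and [4, 4]: y[0] = 4×4 = 16; y[1] = 4×4 + 3×4 = 28; y[2] = 3×4 + 5×4 = 32; y[3] = 5×4 = 20 → [16, 28, 32, 20]. Compare to given [15, 28, 32, 20]: they differ at index 0: given 15, correct 16, so answer: No

No. Error at index 0: given 15, correct 16.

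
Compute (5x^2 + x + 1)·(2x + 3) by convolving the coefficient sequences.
Ascending coefficients: a = [1, 1, 5], b = [3, 2]. c[0] = 1×3 = 3; c[1] = 1×2 + 1×3 = 5; c[2] = 1×2 + 5×3 = 17; c[3] = 5×2 = 10. Result coefficients: [3, 5, 17, 10] → 10x^3 + 17x^2 + 5x + 3

10x^3 + 17x^2 + 5x + 3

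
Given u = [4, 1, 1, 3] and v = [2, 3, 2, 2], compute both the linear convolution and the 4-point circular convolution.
Linear: y_lin[0] = 4×2 = 8; y_lin[1] = 4×3 + 1×2 = 14; y_lin[2] = 4×2 + 1×3 + 1×2 = 13; y_lin[3] = 4×2 + 1×2 + 1×3 + 3×2 = 19; y_lin[4] = 1×2 + 1×2 + 3×3 = 13; y_lin[5] = 1×2 + 3×2 = 8; y_lin[6] = 3×2 = 6 → [8, 14, 13, 19, 13, 8, 6]. Circular (length 4): y[0] = 4×2 + 1×2 + 1×2 + 3×3 = 21; y[1] = 4×3 + 1×2 + 1×2 + 3×2 = 22; y[2] = 4×2 + 1×3 + 1×2 + 3×2 = 19; y[3] = 4×2 + 1×2 + 1×3 + 3×2 = 19 → [21, 22, 19, 19]

Linear: [8, 14, 13, 19, 13, 8, 6], Circular: [21, 22, 19, 19]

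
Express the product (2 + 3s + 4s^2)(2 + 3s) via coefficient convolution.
Ascending coefficients: a = [2, 3, 4], b = [2, 3]. c[0] = 2×2 = 4; c[1] = 2×3 + 3×2 = 12; c[2] = 3×3 + 4×2 = 17; c[3] = 4×3 = 12. Result coefficients: [4, 12, 17, 12] → 4 + 12s + 17s^2 + 12s^3

4 + 12s + 17s^2 + 12s^3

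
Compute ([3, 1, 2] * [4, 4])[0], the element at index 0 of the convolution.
Use y[k] = Σ_i a[i]·b[k-i] at k=0. y[0] = 3×4 = 12

12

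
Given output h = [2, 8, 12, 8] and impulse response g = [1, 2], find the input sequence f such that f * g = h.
Deconvolve h=[2, 8, 12, 8] by g=[1, 2]. Since g[0]=1, solve forward: f[0] = h[0] / 1 = 2; f[1] = (h[1] - 2×2) / 1 = 4; f[2] = (h[2] - 4×2) / 1 = 4. So f = [2, 4, 4]. Check by forward convolution: h[0] = 2×1 = 2; h[1] = 2×2 + 4×1 = 8; h[2] = 4×2 + 4×1 = 12; h[3] = 4×2 = 8

[2, 4, 4]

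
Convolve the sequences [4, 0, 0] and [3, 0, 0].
y[0] = 4×3 = 12; y[1] = 4×0 + 0×3 = 0; y[2] = 4×0 + 0×0 + 0×3 = 0; y[3] = 0×0 + 0×0 = 0; y[4] = 0×0 = 0

[12, 0, 0, 0, 0]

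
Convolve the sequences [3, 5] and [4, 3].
y[0] = 3×4 = 12; y[1] = 3×3 + 5×4 = 29; y[2] = 5×3 = 15

[12, 29, 15]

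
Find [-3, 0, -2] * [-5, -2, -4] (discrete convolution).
y[0] = -3×-5 = 15; y[1] = -3×-2 + 0×-5 = 6; y[2] = -3×-4 + 0×-2 + -2×-5 = 22; y[3] = 0×-4 + -2×-2 = 4; y[4] = -2×-4 = 8

[15, 6, 22, 4, 8]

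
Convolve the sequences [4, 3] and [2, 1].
y[0] = 4×2 = 8; y[1] = 4×1 + 3×2 = 10; y[2] = 3×1 = 3

[8, 10, 3]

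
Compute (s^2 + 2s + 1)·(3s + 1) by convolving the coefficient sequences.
Ascending coefficients: a = [1, 2, 1], b = [1, 3]. c[0] = 1×1 = 1; c[1] = 1×3 + 2×1 = 5; c[2] = 2×3 + 1×1 = 7; c[3] = 1×3 = 3. Result coefficients: [1, 5, 7, 3] → 3s^3 + 7s^2 + 5s + 1

3s^3 + 7s^2 + 5s + 1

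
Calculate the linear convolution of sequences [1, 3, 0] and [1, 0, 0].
y[0] = 1×1 = 1; y[1] = 1×0 + 3×1 = 3; y[2] = 1×0 + 3×0 + 0×1 = 0; y[3] = 3×0 + 0×0 = 0; y[4] = 0×0 = 0

[1, 3, 0, 0, 0]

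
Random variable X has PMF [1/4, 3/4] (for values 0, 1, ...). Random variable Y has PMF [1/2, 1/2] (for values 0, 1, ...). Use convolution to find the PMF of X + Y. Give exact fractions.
P(X+Y=k) = Σ_i P(X=i)·P(Y=k-i) — a convolution of [1/4, 3/4] and [1/2, 1/2]. P(X+Y=0) = (1/4)×(1/2) = 1/8; P(X+Y=1) = (1/4)×(1/2) + (3/4)×(1/2) = 1/8 + 3/8 = 1/2; P(X+Y=2) = (3/4)×(1/2) = 3/8. PMF: [1/8, 1/2, 3/8] (sums to 1 ✓)

[1/8, 1/2, 3/8]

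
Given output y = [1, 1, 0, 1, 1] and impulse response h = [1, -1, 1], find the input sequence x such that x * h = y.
Deconvolve y=[1, 1, 0, 1, 1] by h=[1, -1, 1]. Since h[0]=1, solve forward: x[0] = y[0] / 1 = 1; x[1] = (y[1] - 1×-1) / 1 = 2; x[2] = (y[2] - 2×-1 - 1×1) / 1 = 1. So x = [1, 2, 1]. Check by forward convolution: y[0] = 1×1 = 1; y[1] = 1×-1 + 2×1 = 1; y[2] = 1×1 + 2×-1 + 1×1 = 0; y[3] = 2×1 + 1×-1 = 1; y[4] = 1×1 = 1

[1, 2, 1]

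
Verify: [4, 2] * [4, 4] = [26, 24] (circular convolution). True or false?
Recompute circular convolution of [4, 2] and [4, 4]: y[0] = 4×4 + 2×4 = 24; y[1] = 4×4 + 2×4 = 24 → [24, 24]. Compare to given [26, 24]: they differ at index 0: given 26, correct 24, so answer: No

No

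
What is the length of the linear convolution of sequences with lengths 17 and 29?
Linear/full convolution length: m + n - 1 = 17 + 29 - 1 = 45

45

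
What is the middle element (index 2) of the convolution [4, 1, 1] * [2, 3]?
Use y[k] = Σ_i a[i]·b[k-i] at k=2. y[2] = 1×3 + 1×2 = 5

5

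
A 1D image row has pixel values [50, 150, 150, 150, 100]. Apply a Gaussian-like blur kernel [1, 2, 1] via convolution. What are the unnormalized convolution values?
Convolve image row [50, 150, 150, 150, 100] with kernel [1, 2, 1]: y[0] = 50×1 = 50; y[1] = 50×2 + 150×1 = 250; y[2] = 50×1 + 150×2 + 150×1 = 500; y[3] = 150×1 + 150×2 + 150×1 = 600; y[4] = 150×1 + 150×2 + 100×1 = 550; y[5] = 150×1 + 100×2 = 350; y[6] = 100×1 = 100 → [50, 250, 500, 600, 550, 350, 100]. Normalization factor = sum(kernel) = 4.

[50, 250, 500, 600, 550, 350, 100]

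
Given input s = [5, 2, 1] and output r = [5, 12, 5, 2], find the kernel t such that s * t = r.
Output length 4 = len(s) + len(t) - 1 ⇒ len(t) = 2. Solve t forward using t[k] = (r[k] - Σ_{i≥1} s[i]·t[k-i]) / s[0]: t[0] = r[0] / s[0] = 5 / 5 = 1; t[1] = (r[1] - 2×1) / s[0] = (12 - 2×1) / 5 = 2. So t = [1, 2]. Forward-check [5, 2, 1] * [1, 2]: r[0] = 5×1 = 5; r[1] = 5×2 + 2×1 = 12; r[2] = 2×2 + 1×1 = 5; r[3] = 1×2 = 2 → [5, 12, 5, 2] ✓

[1, 2]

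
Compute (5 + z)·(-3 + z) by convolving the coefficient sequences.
Ascending coefficients: a = [5, 1], b = [-3, 1]. c[0] = 5×-3 = -15; c[1] = 5×1 + 1×-3 = 2; c[2] = 1×1 = 1. Result coefficients: [-15, 2, 1] → -15 + 2z + z^2

-15 + 2z + z^2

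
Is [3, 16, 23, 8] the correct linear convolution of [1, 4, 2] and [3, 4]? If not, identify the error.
Recompute linear convolution of [1, 4, 2] and [3, 4]: y[0] = 1×3 = 3; y[1] = 1×4 + 4×3 = 16; y[2] = 4×4 + 2×3 = 22; y[3] = 2×4 = 8 → [3, 16, 22, 8]. Compare to given [3, 16, 23, 8]: they differ at index 2: given 23, correct 22, so answer: No

No. Error at index 2: given 23, correct 22.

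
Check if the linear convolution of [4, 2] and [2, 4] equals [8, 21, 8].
Recompute linear convolution of [4, 2] and [2, 4]: y[0] = 4×2 = 8; y[1] = 4×4 + 2×2 = 20; y[2] = 2×4 = 8 → [8, 20, 8]. Compare to given [8, 21, 8]: they differ at index 1: given 21, correct 20, so answer: No

No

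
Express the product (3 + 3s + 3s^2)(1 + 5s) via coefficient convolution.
Ascending coefficients: a = [3, 3, 3], b = [1, 5]. c[0] = 3×1 = 3; c[1] = 3×5 + 3×1 = 18; c[2] = 3×5 + 3×1 = 18; c[3] = 3×5 = 15. Result coefficients: [3, 18, 18, 15] → 3 + 18s + 18s^2 + 15s^3

3 + 18s + 18s^2 + 15s^3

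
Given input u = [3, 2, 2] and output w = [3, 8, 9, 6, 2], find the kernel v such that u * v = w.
Output length 5 = len(u) + len(v) - 1 ⇒ len(v) = 3. Solve v forward using v[k] = (w[k] - Σ_{i≥1} u[i]·v[k-i]) / u[0]: v[0] = w[0] / u[0] = 3 / 3 = 1; v[1] = (w[1] - 2×1) / u[0] = (8 - 2×1) / 3 = 2; v[2] = (w[2] - 2×2 - 2×1) / u[0] = (9 - 2×2 - 2×1) / 3 = 1. So v = [1, 2, 1]. Forward-check [3, 2, 2] * [1, 2, 1]: w[0] = 3×1 = 3; w[1] = 3×2 + 2×1 = 8; w[2] = 3×1 + 2×2 + 2×1 = 9; w[3] = 2×1 + 2×2 = 6; w[4] = 2×1 = 2 → [3, 8, 9, 6, 2] ✓

[1, 2, 1]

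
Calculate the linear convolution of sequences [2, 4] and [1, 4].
y[0] = 2×1 = 2; y[1] = 2×4 + 4×1 = 12; y[2] = 4×4 = 16

[2, 12, 16]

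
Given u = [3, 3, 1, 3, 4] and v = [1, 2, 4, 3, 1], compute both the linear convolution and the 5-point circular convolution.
Linear: y_lin[0] = 3×1 = 3; y_lin[1] = 3×2 + 3×1 = 9; y_lin[2] = 3×4 + 3×2 + 1×1 = 19; y_lin[3] = 3×3 + 3×4 + 1×2 + 3×1 = 26; y_lin[4] = 3×1 + 3×3 + 1×4 + 3×2 + 4×1 = 26; y_lin[5] = 3×1 + 1×3 + 3×4 + 4×2 = 26; y_lin[6] = 1×1 + 3×3 + 4×4 = 26; y_lin[7] = 3×1 + 4×3 = 15; y_lin[8] = 4×1 = 4 → [3, 9, 19, 26, 26, 26, 26, 15, 4]. Circular (length 5): y[0] = 3×1 + 3×1 + 1×3 + 3×4 + 4×2 = 29; y[1] = 3×2 + 3×1 + 1×1 + 3×3 + 4×4 = 35; y[2] = 3×4 + 3×2 + 1×1 + 3×1 + 4×3 = 34; y[3] = 3×3 + 3×4 + 1×2 + 3×1 + 4×1 = 30; y[4] = 3×1 + 3×3 + 1×4 + 3×2 + 4×1 = 26 → [29, 35, 34, 30, 26]

Linear: [3, 9, 19, 26, 26, 26, 26, 15, 4], Circular: [29, 35, 34, 30, 26]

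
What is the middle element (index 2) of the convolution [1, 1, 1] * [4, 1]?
Use y[k] = Σ_i a[i]·b[k-i] at k=2. y[2] = 1×1 + 1×4 = 5

5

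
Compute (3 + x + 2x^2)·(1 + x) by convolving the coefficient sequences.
Ascending coefficients: a = [3, 1, 2], b = [1, 1]. c[0] = 3×1 = 3; c[1] = 3×1 + 1×1 = 4; c[2] = 1×1 + 2×1 = 3; c[3] = 2×1 = 2. Result coefficients: [3, 4, 3, 2] → 3 + 4x + 3x^2 + 2x^3

3 + 4x + 3x^2 + 2x^3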